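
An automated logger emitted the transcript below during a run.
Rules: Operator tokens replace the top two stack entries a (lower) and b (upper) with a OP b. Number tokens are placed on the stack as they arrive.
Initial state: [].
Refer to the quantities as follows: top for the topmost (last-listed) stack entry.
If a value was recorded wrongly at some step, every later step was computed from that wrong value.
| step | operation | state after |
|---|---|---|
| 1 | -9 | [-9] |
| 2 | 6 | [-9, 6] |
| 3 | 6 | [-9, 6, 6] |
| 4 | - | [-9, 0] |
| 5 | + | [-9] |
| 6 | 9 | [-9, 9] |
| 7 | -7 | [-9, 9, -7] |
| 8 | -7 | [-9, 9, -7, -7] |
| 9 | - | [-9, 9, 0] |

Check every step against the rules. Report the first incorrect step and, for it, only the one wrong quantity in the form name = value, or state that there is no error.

no error

1. push -9: top = -9 (agrees with the transcript)
2. push 6: top = 6 (agrees with the transcript)
3. push 6: top = 6 (no discrepancy)
4. 6 - 6 = 0 (verified)
5. -9 + 0 = -9 (checks out)
6. push 9: top = 9 (verified)
7. push -7: top = -7 (agrees with the transcript)
8. push -7: top = -7 (no discrepancy)
9. -7 - -7 = 0 (matches)
The whole run recomputes cleanly — no discrepancies.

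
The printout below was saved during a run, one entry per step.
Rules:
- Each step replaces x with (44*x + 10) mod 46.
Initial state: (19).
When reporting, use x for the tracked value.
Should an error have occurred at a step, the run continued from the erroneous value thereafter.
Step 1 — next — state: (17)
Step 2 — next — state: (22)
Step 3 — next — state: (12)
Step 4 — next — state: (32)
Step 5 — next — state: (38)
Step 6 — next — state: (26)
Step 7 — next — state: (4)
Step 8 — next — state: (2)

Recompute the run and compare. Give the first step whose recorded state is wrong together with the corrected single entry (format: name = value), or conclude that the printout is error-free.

step 1, x = 18

1. x = (44*19 + 10) mod 46 = 18 (not what was recorded)
So the first discrepancy is step 1, where the right value is x = 18.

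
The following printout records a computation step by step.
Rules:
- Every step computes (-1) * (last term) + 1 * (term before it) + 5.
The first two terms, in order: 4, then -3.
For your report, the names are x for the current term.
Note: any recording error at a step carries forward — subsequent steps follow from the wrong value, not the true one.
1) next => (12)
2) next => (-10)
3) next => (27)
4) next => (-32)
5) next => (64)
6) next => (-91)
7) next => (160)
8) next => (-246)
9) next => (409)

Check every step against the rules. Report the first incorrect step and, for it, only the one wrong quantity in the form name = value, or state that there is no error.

Recomputing the run from the initial state:
step 1: x = 12
step 2: x = -10
step 3: x = 27
step 4: x = -32
step 5: x = 64
step 6: x = -91
step 7: x = 160
step 8: x = -246
step 9: x = 411
The first disagreement with the printout is at step 9, where the value should be x = 411.

step 9, x = 411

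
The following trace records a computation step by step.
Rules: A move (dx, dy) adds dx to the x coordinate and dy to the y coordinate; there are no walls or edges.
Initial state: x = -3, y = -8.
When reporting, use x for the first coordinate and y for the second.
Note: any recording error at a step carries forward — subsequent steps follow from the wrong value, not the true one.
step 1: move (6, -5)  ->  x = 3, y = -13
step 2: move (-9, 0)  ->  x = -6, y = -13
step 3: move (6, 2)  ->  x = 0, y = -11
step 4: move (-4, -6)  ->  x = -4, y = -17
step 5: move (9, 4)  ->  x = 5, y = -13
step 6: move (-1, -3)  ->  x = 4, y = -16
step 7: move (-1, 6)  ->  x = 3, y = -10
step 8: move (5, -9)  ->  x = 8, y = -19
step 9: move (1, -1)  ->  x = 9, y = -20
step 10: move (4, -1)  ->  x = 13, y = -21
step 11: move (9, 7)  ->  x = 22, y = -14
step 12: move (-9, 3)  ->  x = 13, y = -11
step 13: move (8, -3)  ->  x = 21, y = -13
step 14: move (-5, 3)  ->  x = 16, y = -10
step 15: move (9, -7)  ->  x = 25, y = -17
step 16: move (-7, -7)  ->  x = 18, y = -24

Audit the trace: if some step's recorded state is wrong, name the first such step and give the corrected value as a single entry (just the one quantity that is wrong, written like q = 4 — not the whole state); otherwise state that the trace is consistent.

Recomputing the run from the initial state:
step 1: x = 3, y = -13
step 2: x = -6, y = -13
step 3: x = 0, y = -11
step 4: x = -4, y = -17
step 5: x = 5, y = -13
step 6: x = 4, y = -16
step 7: x = 3, y = -10
step 8: x = 8, y = -19
step 9: x = 9, y = -20
step 10: x = 13, y = -21
step 11: x = 22, y = -14
step 12: x = 13, y = -11
step 13: x = 21, y = -14
step 14: x = 16, y = -11
step 15: x = 25, y = -18
step 16: x = 18, y = -25
The first disagreement with the trace is at step 13, where the value should be y = -14.

step 13, y = -14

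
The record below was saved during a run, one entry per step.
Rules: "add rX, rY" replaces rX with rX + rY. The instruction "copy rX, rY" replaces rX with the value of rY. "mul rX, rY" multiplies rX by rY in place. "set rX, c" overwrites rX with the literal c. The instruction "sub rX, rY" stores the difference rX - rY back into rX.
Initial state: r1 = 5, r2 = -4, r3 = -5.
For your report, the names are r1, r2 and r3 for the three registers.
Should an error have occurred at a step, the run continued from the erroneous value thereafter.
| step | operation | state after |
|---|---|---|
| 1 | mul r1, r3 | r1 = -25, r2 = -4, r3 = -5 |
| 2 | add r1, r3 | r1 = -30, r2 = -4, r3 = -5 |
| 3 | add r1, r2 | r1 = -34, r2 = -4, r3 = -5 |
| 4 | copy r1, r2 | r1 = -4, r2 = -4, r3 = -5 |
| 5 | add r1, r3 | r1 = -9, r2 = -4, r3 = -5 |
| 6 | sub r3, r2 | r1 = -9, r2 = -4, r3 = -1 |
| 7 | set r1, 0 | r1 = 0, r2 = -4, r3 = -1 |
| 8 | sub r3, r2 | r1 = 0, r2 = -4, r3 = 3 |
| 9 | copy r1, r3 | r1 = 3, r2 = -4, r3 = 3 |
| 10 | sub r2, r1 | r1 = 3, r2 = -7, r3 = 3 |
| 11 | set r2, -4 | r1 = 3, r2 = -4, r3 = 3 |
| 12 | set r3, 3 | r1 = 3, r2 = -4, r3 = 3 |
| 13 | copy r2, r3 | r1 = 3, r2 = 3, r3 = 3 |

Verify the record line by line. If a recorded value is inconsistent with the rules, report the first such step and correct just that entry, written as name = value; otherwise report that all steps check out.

Step 1: r1 = 5 * -5 = -25 — in agreement.
Step 2: r1 = -25 + -5 = -30 — in agreement.
Step 3: r1 = -30 + -4 = -34 — confirmed correct.
Step 4: r1 = -4 — no discrepancy.
Step 5: r1 = -4 + -5 = -9 — no discrepancy.
Step 6: r3 = -5 - -4 = -1 — exactly as logged.
Step 7: r1 = 0 — in agreement.
Step 8: r3 = -1 - -4 = 3 — consistent with the record.
Step 9: r1 = 3 — consistent with the record.
Step 10: r2 = -4 - 3 = -7 — verified.
Step 11: r2 = -4 — in agreement.
Step 12: r3 = 3 — no discrepancy.
Step 13: r2 = 3 — matches.
No step deviates from the rules.

no error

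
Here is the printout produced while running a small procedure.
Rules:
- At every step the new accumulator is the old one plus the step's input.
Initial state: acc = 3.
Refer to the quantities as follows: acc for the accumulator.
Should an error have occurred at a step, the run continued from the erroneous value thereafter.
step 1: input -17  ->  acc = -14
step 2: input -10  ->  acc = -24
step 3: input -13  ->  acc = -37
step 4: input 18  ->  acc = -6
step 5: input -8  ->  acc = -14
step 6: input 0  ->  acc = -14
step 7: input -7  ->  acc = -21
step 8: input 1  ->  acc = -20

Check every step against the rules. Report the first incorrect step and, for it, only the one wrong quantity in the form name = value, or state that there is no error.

1. acc = 3 + -17 = -14 (agrees with the printout)
2. acc = -14 + -10 = -24 (matches)
3. acc = -24 + -13 = -37 (matches)
4. acc = -37 + 18 = -19 (not what was recorded)
First deviation found at step 4; the corrected entry is acc = -19.

step 4, acc = -19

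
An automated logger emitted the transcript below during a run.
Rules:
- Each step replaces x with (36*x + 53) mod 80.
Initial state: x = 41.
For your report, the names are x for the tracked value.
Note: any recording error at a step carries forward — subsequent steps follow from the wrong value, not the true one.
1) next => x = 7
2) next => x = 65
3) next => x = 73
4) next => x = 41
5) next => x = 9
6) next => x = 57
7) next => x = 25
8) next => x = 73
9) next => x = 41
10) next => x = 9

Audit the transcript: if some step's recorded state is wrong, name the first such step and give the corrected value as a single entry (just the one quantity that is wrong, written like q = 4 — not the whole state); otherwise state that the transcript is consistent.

step 1, x = 9

step 1: x = (36*41 + 53) mod 80 = 9 -> the entry is off here
First incorrect step: 1; the correct value is x = 9.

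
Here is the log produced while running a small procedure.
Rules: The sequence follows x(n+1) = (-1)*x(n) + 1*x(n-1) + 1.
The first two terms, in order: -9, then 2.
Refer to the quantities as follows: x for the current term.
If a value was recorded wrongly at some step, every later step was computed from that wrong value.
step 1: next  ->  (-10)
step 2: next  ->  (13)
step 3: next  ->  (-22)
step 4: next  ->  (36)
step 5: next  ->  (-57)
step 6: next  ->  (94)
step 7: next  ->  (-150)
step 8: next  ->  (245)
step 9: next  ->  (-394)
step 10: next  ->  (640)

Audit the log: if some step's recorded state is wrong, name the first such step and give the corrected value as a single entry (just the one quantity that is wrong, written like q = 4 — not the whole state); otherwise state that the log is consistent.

1. x = -1*(2) + (1)*(-9) + (1) = -10 (same as recorded)
2. x = -1*(-10) + (1)*(2) + (1) = 13 (verified)
3. x = -1*(13) + (1)*(-10) + (1) = -22 (agrees with the log)
4. x = -1*(-22) + (1)*(13) + (1) = 36 (consistent with the log)
5. x = -1*(36) + (1)*(-22) + (1) = -57 (exactly as logged)
6. x = -1*(-57) + (1)*(36) + (1) = 94 (verified)
7. x = -1*(94) + (1)*(-57) + (1) = -150 (in agreement)
8. x = -1*(-150) + (1)*(94) + (1) = 245 (verified)
9. x = -1*(245) + (1)*(-150) + (1) = -394 (verified)
10. x = -1*(-394) + (1)*(245) + (1) = 640 (verified)
No step deviates from the rules.

no error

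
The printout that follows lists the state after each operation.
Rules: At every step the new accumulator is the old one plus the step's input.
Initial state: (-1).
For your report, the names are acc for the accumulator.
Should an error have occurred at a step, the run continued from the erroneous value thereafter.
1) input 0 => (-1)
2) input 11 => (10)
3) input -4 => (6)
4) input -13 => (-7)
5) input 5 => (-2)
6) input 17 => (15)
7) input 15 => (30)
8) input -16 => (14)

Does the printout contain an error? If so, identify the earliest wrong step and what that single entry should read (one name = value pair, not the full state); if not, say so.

no error

step 1: acc = -1 + 0 = -1 -> exactly as logged
step 2: acc = -1 + 11 = 10 -> verified
step 3: acc = 10 + -4 = 6 -> agrees with the printout
step 4: acc = 6 + -13 = -7 -> matches
step 5: acc = -7 + 5 = -2 -> same as recorded
step 6: acc = -2 + 17 = 15 -> checks out
step 7: acc = 15 + 15 = 30 -> consistent with the printout
step 8: acc = 30 + -16 = 14 -> matches
All entries verified; no error found.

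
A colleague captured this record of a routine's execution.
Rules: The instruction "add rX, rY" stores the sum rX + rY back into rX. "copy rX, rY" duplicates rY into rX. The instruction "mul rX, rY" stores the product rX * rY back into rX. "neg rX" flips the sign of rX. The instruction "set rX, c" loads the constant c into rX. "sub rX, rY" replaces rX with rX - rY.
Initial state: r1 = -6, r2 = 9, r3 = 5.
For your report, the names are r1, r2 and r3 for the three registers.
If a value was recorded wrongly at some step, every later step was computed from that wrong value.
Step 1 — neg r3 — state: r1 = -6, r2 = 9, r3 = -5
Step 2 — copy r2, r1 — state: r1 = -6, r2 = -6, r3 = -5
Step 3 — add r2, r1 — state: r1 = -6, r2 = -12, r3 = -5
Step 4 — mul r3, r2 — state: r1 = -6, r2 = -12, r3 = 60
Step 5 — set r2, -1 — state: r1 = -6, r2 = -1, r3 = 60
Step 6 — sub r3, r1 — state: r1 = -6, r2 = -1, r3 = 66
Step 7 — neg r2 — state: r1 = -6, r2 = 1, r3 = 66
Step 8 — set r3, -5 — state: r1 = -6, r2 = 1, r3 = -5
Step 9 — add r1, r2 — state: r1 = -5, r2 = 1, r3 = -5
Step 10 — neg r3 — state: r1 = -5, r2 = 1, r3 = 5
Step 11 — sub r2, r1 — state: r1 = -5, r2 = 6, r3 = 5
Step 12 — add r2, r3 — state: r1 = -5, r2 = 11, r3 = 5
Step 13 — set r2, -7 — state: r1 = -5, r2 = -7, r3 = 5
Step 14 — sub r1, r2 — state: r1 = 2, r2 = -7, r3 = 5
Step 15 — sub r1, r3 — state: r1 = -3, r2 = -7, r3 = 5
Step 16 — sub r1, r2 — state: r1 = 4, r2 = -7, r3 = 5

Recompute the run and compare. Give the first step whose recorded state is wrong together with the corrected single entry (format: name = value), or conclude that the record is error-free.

no error

1. r3 = -(5) = -5 (in agreement)
2. r2 = -6 (agrees with the record)
3. r2 = -6 + -6 = -12 (in agreement)
4. r3 = -5 * -12 = 60 (exactly as logged)
5. r2 = -1 (same as recorded)
6. r3 = 60 - -6 = 66 (agrees with the record)
7. r2 = -(-1) = 1 (same as recorded)
8. r3 = -5 (exactly as logged)
9. r1 = -6 + 1 = -5 (matches)
10. r3 = -(-5) = 5 (consistent with the record)
11. r2 = 1 - -5 = 6 (in agreement)
12. r2 = 6 + 5 = 11 (same as recorded)
13. r2 = -7 (confirmed correct)
14. r1 = -5 - -7 = 2 (matches)
15. r1 = 2 - 5 = -3 (verified)
16. r1 = -3 - -7 = 4 (verified)
The recomputation confirms every line.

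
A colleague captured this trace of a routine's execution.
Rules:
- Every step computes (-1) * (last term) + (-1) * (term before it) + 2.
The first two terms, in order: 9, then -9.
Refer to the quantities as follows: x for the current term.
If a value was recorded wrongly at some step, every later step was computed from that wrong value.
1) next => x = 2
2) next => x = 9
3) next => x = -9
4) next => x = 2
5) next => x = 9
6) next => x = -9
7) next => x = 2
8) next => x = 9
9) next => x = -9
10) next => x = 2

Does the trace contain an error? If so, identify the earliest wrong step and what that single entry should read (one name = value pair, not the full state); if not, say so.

Recomputing the run from the initial state:
step 1: x = 2
step 2: x = 9
step 3: x = -9
step 4: x = 2
step 5: x = 9
step 6: x = -9
step 7: x = 2
step 8: x = 9
step 9: x = -9
step 10: x = 2
This matches the trace at every step.

no error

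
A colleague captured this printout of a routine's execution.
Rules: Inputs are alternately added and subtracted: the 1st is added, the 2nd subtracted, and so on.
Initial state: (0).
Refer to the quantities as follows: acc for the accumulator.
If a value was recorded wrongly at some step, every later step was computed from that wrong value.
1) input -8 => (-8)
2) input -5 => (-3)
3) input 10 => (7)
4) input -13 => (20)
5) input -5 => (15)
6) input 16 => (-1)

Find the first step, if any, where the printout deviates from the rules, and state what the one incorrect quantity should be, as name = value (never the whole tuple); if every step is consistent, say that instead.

Recomputing the run from the initial state:
step 1: acc = -8
step 2: acc = -3
step 3: acc = 7
step 4: acc = 20
step 5: acc = 15
step 6: acc = -1
This matches the printout at every step.

no error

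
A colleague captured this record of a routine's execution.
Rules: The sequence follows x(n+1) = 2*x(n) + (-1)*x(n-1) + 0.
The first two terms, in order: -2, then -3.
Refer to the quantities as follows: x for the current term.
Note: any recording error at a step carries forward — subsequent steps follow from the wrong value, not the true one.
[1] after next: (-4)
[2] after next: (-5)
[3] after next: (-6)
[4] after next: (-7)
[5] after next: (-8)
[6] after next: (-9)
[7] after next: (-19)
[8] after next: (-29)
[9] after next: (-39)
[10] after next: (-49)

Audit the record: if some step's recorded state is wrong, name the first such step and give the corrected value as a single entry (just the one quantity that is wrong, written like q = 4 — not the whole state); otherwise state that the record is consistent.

step 7, x = -10

Recomputing the run from the initial state:
step 1: x = -4
step 2: x = -5
step 3: x = -6
step 4: x = -7
step 5: x = -8
step 6: x = -9
step 7: x = -10
step 8: x = -11
step 9: x = -12
step 10: x = -13
The first disagreement with the record is at step 7, where the value should be x = -10.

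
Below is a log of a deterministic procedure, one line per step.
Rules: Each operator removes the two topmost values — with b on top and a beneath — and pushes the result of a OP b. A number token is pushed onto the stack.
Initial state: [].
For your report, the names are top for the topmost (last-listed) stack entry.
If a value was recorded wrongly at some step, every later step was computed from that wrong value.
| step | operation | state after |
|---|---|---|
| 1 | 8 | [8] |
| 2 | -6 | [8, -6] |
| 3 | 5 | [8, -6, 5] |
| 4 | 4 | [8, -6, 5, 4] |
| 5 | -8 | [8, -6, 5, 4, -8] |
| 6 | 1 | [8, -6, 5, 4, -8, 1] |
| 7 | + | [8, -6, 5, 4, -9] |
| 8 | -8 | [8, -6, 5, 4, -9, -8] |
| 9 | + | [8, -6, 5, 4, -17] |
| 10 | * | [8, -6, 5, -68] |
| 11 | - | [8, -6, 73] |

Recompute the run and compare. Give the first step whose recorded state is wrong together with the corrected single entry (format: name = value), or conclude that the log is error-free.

step 7, top = -7

Recomputing the run from the initial state:
step 1: [8]
step 2: [8, -6]
step 3: [8, -6, 5]
step 4: [8, -6, 5, 4]
step 5: [8, -6, 5, 4, -8]
step 6: [8, -6, 5, 4, -8, 1]
step 7: [8, -6, 5, 4, -7]
step 8: [8, -6, 5, 4, -7, -8]
step 9: [8, -6, 5, 4, -15]
step 10: [8, -6, 5, -60]
step 11: [8, -6, 65]
The first disagreement with the log is at step 7, where the value should be top = -7.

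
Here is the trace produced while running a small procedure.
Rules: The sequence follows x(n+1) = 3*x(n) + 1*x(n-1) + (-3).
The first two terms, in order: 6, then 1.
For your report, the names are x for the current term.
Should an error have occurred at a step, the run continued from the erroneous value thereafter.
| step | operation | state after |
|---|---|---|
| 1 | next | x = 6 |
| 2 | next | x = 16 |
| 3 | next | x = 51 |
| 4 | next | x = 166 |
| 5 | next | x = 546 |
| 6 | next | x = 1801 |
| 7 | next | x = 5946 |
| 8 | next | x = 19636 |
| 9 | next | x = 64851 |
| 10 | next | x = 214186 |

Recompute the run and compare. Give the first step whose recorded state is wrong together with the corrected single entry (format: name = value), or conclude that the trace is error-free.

no error

step 1: x = 3*(1) + (1)*(6) + (-3) = 6 -> no discrepancy
step 2: x = 3*(6) + (1)*(1) + (-3) = 16 -> checks out
step 3: x = 3*(16) + (1)*(6) + (-3) = 51 -> consistent with the trace
step 4: x = 3*(51) + (1)*(16) + (-3) = 166 -> agrees with the trace
step 5: x = 3*(166) + (1)*(51) + (-3) = 546 -> in agreement
step 6: x = 3*(546) + (1)*(166) + (-3) = 1801 -> no discrepancy
step 7: x = 3*(1801) + (1)*(546) + (-3) = 5946 -> confirmed correct
step 8: x = 3*(5946) + (1)*(1801) + (-3) = 19636 -> matches
step 9: x = 3*(19636) + (1)*(5946) + (-3) = 64851 -> same as recorded
step 10: x = 3*(64851) + (1)*(19636) + (-3) = 214186 -> confirmed correct
No step deviates from the rules.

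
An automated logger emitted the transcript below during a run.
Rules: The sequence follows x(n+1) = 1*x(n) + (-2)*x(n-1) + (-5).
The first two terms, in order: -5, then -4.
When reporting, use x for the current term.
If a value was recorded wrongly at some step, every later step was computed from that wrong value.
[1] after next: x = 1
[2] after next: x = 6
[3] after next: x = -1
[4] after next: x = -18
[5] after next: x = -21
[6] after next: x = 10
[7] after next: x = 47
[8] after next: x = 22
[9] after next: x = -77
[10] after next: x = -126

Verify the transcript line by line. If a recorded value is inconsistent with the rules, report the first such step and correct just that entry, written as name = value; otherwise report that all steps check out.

step 2, x = 4

1. x = 1*(-4) + (-2)*(-5) + (-5) = 1 (matches)
2. x = 1*(1) + (-2)*(-4) + (-5) = 4 (first mismatch against the transcript)
First deviation found at step 2; the corrected entry is x = 4.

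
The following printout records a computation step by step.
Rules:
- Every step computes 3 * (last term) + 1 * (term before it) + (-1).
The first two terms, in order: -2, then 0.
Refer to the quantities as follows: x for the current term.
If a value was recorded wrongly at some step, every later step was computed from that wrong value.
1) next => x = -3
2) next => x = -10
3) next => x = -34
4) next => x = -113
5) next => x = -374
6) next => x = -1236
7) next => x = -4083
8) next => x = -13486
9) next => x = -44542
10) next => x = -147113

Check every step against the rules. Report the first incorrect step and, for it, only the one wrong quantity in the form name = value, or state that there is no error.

no error

Recomputing the run from the initial state:
step 1: x = -3
step 2: x = -10
step 3: x = -34
step 4: x = -113
step 5: x = -374
step 6: x = -1236
step 7: x = -4083
step 8: x = -13486
step 9: x = -44542
step 10: x = -147113
This matches the printout at every step.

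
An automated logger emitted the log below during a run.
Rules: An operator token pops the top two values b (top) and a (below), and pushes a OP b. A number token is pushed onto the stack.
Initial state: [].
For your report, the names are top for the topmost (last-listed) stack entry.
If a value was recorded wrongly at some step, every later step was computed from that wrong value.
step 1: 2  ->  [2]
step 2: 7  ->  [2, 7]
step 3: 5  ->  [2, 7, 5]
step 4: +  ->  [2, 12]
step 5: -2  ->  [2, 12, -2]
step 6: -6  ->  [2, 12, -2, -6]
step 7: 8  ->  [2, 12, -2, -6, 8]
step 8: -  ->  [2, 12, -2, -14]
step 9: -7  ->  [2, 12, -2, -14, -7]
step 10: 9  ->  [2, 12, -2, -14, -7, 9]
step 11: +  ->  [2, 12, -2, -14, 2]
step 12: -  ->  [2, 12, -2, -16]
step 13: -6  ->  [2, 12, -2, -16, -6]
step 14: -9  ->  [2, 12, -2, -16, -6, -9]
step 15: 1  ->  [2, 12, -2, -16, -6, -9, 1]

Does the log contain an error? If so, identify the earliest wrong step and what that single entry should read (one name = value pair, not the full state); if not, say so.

no error

Recomputing the run from the initial state:
step 1: [2]
step 2: [2, 7]
step 3: [2, 7, 5]
step 4: [2, 12]
step 5: [2, 12, -2]
step 6: [2, 12, -2, -6]
step 7: [2, 12, -2, -6, 8]
step 8: [2, 12, -2, -14]
step 9: [2, 12, -2, -14, -7]
step 10: [2, 12, -2, -14, -7, 9]
step 11: [2, 12, -2, -14, 2]
step 12: [2, 12, -2, -16]
step 13: [2, 12, -2, -16, -6]
step 14: [2, 12, -2, -16, -6, -9]
step 15: [2, 12, -2, -16, -6, -9, 1]
This matches the log at every step.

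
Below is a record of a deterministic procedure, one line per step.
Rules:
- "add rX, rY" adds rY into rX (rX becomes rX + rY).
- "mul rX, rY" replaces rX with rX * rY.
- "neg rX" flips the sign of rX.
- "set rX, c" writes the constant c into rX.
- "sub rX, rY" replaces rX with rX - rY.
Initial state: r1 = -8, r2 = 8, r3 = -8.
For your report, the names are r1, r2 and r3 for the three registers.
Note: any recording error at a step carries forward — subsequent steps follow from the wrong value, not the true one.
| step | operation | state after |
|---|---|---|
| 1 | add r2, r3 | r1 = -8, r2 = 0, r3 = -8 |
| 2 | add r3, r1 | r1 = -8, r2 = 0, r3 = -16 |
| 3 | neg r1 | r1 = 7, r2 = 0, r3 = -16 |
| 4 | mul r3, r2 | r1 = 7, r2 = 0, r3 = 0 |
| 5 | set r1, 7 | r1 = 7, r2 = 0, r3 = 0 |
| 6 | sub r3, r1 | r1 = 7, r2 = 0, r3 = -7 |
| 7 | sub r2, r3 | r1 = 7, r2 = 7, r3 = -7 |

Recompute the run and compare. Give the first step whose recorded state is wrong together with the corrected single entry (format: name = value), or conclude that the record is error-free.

step 3, r1 = 8

1. r2 = 8 + -8 = 0 (confirmed correct)
2. r3 = -8 + -8 = -16 (agrees with the record)
3. r1 = -(-8) = 8 (first mismatch against the record)
First incorrect step: 3; the correct value is r1 = 8.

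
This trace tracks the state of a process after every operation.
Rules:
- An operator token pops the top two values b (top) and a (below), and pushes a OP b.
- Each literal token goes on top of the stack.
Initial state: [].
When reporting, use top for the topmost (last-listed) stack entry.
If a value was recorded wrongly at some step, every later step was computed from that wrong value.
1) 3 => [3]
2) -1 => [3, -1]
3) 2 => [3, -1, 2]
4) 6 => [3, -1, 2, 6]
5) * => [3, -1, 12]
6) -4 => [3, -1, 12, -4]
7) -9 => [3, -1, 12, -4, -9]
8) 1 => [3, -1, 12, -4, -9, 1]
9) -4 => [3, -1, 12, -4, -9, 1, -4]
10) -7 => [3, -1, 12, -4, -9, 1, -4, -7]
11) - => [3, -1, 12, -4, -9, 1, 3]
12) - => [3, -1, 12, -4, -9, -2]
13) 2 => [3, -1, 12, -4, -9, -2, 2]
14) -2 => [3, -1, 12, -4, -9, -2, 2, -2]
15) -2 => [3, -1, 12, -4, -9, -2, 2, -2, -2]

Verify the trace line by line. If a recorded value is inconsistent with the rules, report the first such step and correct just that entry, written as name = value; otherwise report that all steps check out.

Recomputing the run from the initial state:
step 1: [3]
step 2: [3, -1]
step 3: [3, -1, 2]
step 4: [3, -1, 2, 6]
step 5: [3, -1, 12]
step 6: [3, -1, 12, -4]
step 7: [3, -1, 12, -4, -9]
step 8: [3, -1, 12, -4, -9, 1]
step 9: [3, -1, 12, -4, -9, 1, -4]
step 10: [3, -1, 12, -4, -9, 1, -4, -7]
step 11: [3, -1, 12, -4, -9, 1, 3]
step 12: [3, -1, 12, -4, -9, -2]
step 13: [3, -1, 12, -4, -9, -2, 2]
step 14: [3, -1, 12, -4, -9, -2, 2, -2]
step 15: [3, -1, 12, -4, -9, -2, 2, -2, -2]
This matches the trace at every step.

no error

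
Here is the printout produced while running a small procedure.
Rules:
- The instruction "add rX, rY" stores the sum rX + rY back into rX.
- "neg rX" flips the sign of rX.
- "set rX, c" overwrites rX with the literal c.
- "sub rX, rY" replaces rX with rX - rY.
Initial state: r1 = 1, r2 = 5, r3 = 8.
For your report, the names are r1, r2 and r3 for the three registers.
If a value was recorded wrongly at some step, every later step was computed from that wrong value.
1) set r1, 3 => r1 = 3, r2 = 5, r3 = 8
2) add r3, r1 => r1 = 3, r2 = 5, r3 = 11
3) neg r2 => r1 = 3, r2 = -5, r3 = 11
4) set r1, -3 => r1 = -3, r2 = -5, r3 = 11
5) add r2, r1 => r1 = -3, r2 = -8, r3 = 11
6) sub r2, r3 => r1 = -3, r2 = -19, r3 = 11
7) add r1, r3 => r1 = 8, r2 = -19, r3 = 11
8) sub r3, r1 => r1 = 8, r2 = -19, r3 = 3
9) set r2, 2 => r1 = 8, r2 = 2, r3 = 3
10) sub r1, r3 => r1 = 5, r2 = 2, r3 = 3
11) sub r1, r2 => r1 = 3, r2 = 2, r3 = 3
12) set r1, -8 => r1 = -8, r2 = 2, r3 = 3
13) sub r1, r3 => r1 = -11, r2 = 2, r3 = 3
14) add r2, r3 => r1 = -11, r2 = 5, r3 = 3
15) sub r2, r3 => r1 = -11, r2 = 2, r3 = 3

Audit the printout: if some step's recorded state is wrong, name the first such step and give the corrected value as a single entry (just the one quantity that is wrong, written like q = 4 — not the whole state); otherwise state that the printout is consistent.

Recomputing the run from the initial state:
step 1: r1 = 3, r2 = 5, r3 = 8
step 2: r1 = 3, r2 = 5, r3 = 11
step 3: r1 = 3, r2 = -5, r3 = 11
step 4: r1 = -3, r2 = -5, r3 = 11
step 5: r1 = -3, r2 = -8, r3 = 11
step 6: r1 = -3, r2 = -19, r3 = 11
step 7: r1 = 8, r2 = -19, r3 = 11
step 8: r1 = 8, r2 = -19, r3 = 3
step 9: r1 = 8, r2 = 2, r3 = 3
step 10: r1 = 5, r2 = 2, r3 = 3
step 11: r1 = 3, r2 = 2, r3 = 3
step 12: r1 = -8, r2 = 2, r3 = 3
step 13: r1 = -11, r2 = 2, r3 = 3
step 14: r1 = -11, r2 = 5, r3 = 3
step 15: r1 = -11, r2 = 2, r3 = 3
This matches the printout at every step.

no error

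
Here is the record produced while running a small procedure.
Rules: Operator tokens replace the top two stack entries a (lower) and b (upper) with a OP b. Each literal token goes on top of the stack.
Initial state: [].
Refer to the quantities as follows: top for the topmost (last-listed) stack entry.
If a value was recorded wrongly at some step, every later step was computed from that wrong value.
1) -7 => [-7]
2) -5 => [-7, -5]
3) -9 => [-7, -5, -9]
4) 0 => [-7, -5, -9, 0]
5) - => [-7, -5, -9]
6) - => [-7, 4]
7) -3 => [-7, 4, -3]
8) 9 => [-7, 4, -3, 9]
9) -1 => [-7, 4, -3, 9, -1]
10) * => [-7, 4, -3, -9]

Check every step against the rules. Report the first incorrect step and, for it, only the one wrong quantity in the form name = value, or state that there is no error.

no error

step 1: push -7: top = -7 -> checks out
step 2: push -5: top = -5 -> consistent with the record
step 3: push -9: top = -9 -> no discrepancy
step 4: push 0: top = 0 -> verified
step 5: -9 - 0 = -9 -> no discrepancy
step 6: -5 - -9 = 4 -> in agreement
step 7: push -3: top = -3 -> no discrepancy
step 8: push 9: top = 9 -> same as recorded
step 9: push -1: top = -1 -> checks out
step 10: 9 * -1 = -9 -> matches
All entries verified; no error found.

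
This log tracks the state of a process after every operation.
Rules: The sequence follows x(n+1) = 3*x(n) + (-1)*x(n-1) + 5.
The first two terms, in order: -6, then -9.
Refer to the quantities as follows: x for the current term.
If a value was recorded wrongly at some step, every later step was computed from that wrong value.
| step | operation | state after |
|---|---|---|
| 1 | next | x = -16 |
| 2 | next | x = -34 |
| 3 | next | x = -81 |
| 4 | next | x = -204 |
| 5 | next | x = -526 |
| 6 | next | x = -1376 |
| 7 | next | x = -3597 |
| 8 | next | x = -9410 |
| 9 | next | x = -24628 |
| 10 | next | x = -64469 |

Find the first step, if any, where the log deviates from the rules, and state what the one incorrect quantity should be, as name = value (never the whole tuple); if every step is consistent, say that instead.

step 6, x = -1369

Recomputing the run from the initial state:
step 1: x = -16
step 2: x = -34
step 3: x = -81
step 4: x = -204
step 5: x = -526
step 6: x = -1369
step 7: x = -3576
step 8: x = -9354
step 9: x = -24481
step 10: x = -64084
The first disagreement with the log is at step 6, where the value should be x = -1369.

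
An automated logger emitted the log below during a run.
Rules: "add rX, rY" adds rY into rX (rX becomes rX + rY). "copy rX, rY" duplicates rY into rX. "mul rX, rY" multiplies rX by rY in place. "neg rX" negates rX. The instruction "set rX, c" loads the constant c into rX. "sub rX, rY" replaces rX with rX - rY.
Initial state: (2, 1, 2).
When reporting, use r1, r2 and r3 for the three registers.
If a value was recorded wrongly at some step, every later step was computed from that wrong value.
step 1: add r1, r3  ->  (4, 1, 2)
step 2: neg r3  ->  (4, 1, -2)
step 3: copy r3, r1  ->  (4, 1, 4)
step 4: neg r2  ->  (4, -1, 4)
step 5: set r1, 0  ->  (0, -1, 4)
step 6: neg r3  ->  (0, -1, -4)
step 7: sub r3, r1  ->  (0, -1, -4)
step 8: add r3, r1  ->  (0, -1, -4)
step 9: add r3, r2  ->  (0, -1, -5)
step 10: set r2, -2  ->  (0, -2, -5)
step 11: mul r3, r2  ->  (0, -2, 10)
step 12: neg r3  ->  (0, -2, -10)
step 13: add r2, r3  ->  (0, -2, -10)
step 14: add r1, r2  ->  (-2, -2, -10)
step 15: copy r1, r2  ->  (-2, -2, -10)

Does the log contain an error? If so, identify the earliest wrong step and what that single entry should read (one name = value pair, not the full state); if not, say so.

Recomputing the run from the initial state:
step 1: r1 = 4, r2 = 1, r3 = 2
step 2: r1 = 4, r2 = 1, r3 = -2
step 3: r1 = 4, r2 = 1, r3 = 4
step 4: r1 = 4, r2 = -1, r3 = 4
step 5: r1 = 0, r2 = -1, r3 = 4
step 6: r1 = 0, r2 = -1, r3 = -4
step 7: r1 = 0, r2 = -1, r3 = -4
step 8: r1 = 0, r2 = -1, r3 = -4
step 9: r1 = 0, r2 = -1, r3 = -5
step 10: r1 = 0, r2 = -2, r3 = -5
step 11: r1 = 0, r2 = -2, r3 = 10
step 12: r1 = 0, r2 = -2, r3 = -10
step 13: r1 = 0, r2 = -12, r3 = -10
step 14: r1 = -12, r2 = -12, r3 = -10
step 15: r1 = -12, r2 = -12, r3 = -10
The first disagreement with the log is at step 13, where the value should be r2 = -12.

step 13, r2 = -12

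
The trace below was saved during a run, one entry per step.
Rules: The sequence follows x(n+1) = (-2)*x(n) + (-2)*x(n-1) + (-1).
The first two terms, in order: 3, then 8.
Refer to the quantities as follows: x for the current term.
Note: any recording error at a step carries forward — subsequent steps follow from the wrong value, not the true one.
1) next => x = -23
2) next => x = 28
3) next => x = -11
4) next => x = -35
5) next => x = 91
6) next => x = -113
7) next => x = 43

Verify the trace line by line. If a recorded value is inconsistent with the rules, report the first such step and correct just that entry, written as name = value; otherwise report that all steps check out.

step 2, x = 29

step 1: x = -2*(8) + (-2)*(3) + (-1) = -23 -> in agreement
step 2: x = -2*(-23) + (-2)*(8) + (-1) = 29 -> the trace has a different value
First deviation found at step 2; the corrected entry is x = 29.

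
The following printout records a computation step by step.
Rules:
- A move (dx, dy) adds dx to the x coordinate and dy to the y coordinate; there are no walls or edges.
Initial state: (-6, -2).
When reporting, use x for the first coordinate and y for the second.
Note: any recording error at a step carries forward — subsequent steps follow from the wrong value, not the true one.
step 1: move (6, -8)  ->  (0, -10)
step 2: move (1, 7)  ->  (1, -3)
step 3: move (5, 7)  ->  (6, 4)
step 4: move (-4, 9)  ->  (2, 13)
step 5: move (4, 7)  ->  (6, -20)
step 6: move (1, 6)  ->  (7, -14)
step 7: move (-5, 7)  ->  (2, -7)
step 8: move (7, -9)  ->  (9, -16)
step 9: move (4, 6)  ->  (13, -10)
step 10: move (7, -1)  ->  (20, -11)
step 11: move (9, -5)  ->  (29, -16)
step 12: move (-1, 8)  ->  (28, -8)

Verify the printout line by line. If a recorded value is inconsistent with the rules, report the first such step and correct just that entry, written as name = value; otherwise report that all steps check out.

step 5, y = 20

Step 1: x = -6 + (6) = 0, y = -2 + (-8) = -10 — no discrepancy.
Step 2: x = 0 + (1) = 1, y = -10 + (7) = -3 — no discrepancy.
Step 3: x = 1 + (5) = 6, y = -3 + (7) = 4 — in agreement.
Step 4: x = 6 + (-4) = 2, y = 4 + (9) = 13 — same as recorded.
Step 5: x = 2 + (4) = 6, y = 13 + (7) = 20 — the printout disagrees here.
The earliest wrong entry is at step 5: it should read y = 20.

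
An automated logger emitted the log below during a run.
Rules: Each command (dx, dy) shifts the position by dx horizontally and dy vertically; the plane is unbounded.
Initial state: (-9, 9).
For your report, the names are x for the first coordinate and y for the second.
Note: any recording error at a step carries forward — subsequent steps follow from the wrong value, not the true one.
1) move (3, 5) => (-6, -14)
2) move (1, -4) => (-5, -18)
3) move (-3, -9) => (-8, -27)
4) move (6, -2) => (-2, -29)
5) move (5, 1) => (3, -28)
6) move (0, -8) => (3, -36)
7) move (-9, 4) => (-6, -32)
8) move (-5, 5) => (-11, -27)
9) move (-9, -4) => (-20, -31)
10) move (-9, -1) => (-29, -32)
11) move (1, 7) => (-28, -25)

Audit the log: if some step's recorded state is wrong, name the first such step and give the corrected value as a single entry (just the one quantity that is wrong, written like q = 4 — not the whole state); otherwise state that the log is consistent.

Recomputing the run from the initial state:
step 1: x = -6, y = 14
step 2: x = -5, y = 10
step 3: x = -8, y = 1
step 4: x = -2, y = -1
step 5: x = 3, y = 0
step 6: x = 3, y = -8
step 7: x = -6, y = -4
step 8: x = -11, y = 1
step 9: x = -20, y = -3
step 10: x = -29, y = -4
step 11: x = -28, y = 3
The first disagreement with the log is at step 1, where the value should be y = 14.

step 1, y = 14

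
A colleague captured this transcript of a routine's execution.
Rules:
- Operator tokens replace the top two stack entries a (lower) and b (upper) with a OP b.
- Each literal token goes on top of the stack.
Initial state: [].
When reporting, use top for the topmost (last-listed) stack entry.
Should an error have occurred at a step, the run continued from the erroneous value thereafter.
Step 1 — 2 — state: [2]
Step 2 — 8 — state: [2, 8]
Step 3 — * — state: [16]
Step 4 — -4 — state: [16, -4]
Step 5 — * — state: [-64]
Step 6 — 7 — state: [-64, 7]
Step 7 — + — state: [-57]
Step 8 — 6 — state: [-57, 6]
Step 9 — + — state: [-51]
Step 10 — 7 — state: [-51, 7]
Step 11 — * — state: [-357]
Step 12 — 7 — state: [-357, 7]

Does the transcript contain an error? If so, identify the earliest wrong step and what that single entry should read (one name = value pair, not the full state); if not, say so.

step 1: push 2: top = 2 -> same as recorded
step 2: push 8: top = 8 -> verified
step 3: 2 * 8 = 16 -> exactly as logged
step 4: push -4: top = -4 -> checks out
step 5: 16 * -4 = -64 -> same as recorded
step 6: push 7: top = 7 -> confirmed correct
step 7: -64 + 7 = -57 -> no discrepancy
step 8: push 6: top = 6 -> consistent with the transcript
step 9: -57 + 6 = -51 -> no discrepancy
step 10: push 7: top = 7 -> consistent with the transcript
step 11: -51 * 7 = -357 -> matches
step 12: push 7: top = 7 -> verified
Nothing is out of place; the run is error-free.

no error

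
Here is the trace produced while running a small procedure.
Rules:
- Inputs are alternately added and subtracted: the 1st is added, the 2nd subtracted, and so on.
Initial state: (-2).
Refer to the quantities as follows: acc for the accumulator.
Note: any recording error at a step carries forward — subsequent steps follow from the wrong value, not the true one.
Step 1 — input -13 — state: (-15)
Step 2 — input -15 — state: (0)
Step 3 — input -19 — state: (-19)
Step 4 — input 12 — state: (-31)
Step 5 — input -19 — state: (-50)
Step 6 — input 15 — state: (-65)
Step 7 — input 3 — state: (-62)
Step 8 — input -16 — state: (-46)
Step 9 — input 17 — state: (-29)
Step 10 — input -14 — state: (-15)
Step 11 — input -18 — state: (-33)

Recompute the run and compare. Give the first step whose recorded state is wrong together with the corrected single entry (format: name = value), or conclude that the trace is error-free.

step 1: acc = -2 + -13 = -15 -> consistent with the trace
step 2: acc = -15 - -15 = 0 -> in agreement
step 3: acc = 0 + -19 = -19 -> verified
step 4: acc = -19 - 12 = -31 -> consistent with the trace
step 5: acc = -31 + -19 = -50 -> same as recorded
step 6: acc = -50 - 15 = -65 -> consistent with the trace
step 7: acc = -65 + 3 = -62 -> same as recorded
step 8: acc = -62 - -16 = -46 -> matches
step 9: acc = -46 + 17 = -29 -> same as recorded
step 10: acc = -29 - -14 = -15 -> consistent with the trace
step 11: acc = -15 + -18 = -33 -> verified
Every step is consistent.

no error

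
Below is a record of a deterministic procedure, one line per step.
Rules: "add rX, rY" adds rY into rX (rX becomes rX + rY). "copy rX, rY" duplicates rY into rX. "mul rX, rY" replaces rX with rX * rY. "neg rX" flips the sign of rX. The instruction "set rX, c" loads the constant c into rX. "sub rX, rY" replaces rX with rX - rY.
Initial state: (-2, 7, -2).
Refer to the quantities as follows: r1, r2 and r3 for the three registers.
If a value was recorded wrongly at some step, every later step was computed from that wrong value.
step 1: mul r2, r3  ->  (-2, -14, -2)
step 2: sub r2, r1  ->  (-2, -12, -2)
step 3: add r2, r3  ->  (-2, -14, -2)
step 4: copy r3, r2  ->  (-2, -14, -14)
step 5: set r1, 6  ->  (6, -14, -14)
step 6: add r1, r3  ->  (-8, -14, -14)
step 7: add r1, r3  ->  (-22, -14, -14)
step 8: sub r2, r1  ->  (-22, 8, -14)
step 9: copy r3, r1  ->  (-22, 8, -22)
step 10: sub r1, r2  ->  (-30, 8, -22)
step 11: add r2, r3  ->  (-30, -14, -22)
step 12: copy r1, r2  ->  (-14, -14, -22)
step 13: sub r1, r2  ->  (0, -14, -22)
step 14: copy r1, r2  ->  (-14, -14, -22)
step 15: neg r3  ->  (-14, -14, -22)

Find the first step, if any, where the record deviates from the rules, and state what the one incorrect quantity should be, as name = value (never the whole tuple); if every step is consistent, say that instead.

step 15, r3 = 22

1. r2 = 7 * -2 = -14 (exactly as logged)
2. r2 = -14 - -2 = -12 (consistent with the record)
3. r2 = -12 + -2 = -14 (exactly as logged)
4. r3 = -14 (confirmed correct)
5. r1 = 6 (in agreement)
6. r1 = 6 + -14 = -8 (no discrepancy)
7. r1 = -8 + -14 = -22 (exactly as logged)
8. r2 = -14 - -22 = 8 (checks out)
9. r3 = -22 (verified)
10. r1 = -22 - 8 = -30 (verified)
11. r2 = 8 + -22 = -14 (consistent with the record)
12. r1 = -14 (agrees with the record)
13. r1 = -14 - -14 = 0 (consistent with the record)
14. r1 = -14 (no discrepancy)
15. r3 = -(-22) = 22 (this is not what the record shows)
The audit stops at step 15: the recorded entry is wrong and should be r3 = 22.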